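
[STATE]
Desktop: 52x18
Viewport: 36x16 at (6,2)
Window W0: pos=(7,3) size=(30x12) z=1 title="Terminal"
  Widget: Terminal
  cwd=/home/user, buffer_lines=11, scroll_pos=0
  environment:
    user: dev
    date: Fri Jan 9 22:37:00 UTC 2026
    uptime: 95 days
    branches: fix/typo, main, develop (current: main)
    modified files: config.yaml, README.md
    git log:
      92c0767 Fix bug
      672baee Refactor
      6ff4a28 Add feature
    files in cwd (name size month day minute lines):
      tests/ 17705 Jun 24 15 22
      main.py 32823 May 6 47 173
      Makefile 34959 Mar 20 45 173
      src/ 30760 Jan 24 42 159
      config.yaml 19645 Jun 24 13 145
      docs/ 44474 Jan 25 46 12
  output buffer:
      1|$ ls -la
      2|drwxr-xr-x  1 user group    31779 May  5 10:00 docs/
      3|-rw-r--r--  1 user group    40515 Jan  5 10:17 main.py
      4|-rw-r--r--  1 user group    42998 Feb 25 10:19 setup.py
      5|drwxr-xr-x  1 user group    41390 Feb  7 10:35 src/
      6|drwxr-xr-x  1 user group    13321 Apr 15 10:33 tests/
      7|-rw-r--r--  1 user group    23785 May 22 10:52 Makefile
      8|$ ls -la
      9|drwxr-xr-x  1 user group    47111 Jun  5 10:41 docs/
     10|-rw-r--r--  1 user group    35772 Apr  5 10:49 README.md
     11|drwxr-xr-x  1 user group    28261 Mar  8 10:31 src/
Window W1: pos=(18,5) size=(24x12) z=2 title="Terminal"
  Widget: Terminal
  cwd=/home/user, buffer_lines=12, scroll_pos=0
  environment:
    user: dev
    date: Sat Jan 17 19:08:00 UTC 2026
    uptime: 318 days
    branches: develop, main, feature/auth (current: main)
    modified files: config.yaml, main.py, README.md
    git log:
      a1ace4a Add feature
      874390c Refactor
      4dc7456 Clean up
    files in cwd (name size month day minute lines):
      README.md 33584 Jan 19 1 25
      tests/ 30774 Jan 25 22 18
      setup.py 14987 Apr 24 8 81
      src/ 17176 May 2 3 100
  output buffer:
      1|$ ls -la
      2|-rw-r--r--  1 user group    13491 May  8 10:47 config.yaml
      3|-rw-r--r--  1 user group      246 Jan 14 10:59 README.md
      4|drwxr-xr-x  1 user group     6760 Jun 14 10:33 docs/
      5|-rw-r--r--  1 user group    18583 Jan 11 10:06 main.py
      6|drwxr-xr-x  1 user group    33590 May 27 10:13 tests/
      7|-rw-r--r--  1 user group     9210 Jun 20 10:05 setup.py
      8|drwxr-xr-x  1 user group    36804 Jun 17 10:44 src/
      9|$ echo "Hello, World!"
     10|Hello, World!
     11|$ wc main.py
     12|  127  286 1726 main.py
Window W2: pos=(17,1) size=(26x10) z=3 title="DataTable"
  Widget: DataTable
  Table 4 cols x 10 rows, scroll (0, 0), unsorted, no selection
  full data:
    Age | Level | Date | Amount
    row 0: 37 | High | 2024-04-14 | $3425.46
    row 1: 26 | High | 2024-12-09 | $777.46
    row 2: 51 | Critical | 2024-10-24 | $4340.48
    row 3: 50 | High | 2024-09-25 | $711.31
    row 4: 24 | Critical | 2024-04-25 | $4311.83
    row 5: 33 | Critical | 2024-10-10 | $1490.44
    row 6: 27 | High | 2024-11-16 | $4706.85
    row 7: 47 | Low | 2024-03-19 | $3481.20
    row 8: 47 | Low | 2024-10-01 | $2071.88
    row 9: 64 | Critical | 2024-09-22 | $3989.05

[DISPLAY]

           ┃ DataTable              
 ┏━━━━━━━━━┠────────────────────────
 ┃ Terminal┃Age│Level   │Date      │
 ┠─────────┃───┼────────┼──────────┼
 ┃$ ls -la ┃37 │High    │2024-04-14│
 ┃drwxr-xr-┃26 │High    │2024-12-09│
 ┃-rw-r--r-┃51 │Critical│2024-10-24│
 ┃-rw-r--r-┃50 │High    │2024-09-25│
 ┃drwxr-xr-┗━━━━━━━━━━━━━━━━━━━━━━━━
 ┃drwxr-xr-x┃drwxr-xr-x  1 user gro┃
 ┃-rw-r--r--┃-rw-r--r--  1 user gro┃
 ┃$ ls -la  ┃drwxr-xr-x  1 user gro┃
 ┗━━━━━━━━━━┃-rw-r--r--  1 user gro┃
            ┃drwxr-xr-x  1 user gro┃
            ┗━━━━━━━━━━━━━━━━━━━━━━┛
                                    


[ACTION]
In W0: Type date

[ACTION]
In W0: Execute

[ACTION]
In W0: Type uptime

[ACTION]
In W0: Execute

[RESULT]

           ┃ DataTable              
 ┏━━━━━━━━━┠────────────────────────
 ┃ Terminal┃Age│Level   │Date      │
 ┠─────────┃───┼────────┼──────────┼
 ┃drwxr-xr-┃37 │High    │2024-04-14│
 ┃-rw-r--r-┃26 │High    │2024-12-09│
 ┃drwxr-xr-┃51 │Critical│2024-10-24│
 ┃$ date   ┃50 │High    │2024-09-25│
 ┃Fri Jan 9┗━━━━━━━━━━━━━━━━━━━━━━━━
 ┃$ uptime  ┃drwxr-xr-x  1 user gro┃
 ┃ 10:00  up┃-rw-r--r--  1 user gro┃
 ┃$ █       ┃drwxr-xr-x  1 user gro┃
 ┗━━━━━━━━━━┃-rw-r--r--  1 user gro┃
            ┃drwxr-xr-x  1 user gro┃
            ┗━━━━━━━━━━━━━━━━━━━━━━┛
                                    


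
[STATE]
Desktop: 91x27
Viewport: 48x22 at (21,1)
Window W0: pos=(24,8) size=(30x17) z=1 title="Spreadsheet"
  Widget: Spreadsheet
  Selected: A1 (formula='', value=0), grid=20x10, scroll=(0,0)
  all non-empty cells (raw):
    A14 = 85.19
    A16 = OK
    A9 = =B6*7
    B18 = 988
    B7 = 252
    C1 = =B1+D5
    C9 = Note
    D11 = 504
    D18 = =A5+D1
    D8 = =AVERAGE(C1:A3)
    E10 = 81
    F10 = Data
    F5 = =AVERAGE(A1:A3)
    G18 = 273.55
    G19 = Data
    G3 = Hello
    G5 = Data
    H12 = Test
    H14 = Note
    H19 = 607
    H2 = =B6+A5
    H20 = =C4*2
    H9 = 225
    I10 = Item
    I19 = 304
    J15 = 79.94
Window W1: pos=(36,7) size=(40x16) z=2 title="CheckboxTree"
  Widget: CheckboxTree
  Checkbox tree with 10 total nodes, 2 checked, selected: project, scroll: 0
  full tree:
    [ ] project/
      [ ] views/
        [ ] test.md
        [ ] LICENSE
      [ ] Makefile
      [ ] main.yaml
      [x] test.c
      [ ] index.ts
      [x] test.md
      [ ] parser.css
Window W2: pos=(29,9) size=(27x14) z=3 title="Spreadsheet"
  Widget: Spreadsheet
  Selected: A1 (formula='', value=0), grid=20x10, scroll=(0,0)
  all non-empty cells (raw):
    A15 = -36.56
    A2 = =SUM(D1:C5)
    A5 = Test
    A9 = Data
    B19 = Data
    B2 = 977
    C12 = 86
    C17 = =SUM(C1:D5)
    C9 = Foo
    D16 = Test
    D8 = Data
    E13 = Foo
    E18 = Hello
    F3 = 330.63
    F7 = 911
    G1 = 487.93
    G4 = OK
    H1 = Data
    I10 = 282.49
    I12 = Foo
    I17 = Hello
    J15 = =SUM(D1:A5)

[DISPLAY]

                                                
                                                
                                                
                                                
                                                
                                                
               ┏━━━━━━━━━━━━━━━━━━━━━━━━━━━━━━━━
   ┏━━━━━━━━━━━┃ CheckboxTree                   
   ┃ Spr┏━━━━━━━━━━━━━━━━━━━━━━━━━┓─────────────
   ┠────┃ Spreadsheet             ┃             
   ┃A1: ┠─────────────────────────┨             
   ┃    ┃A1:                      ┃             
   ┃----┃       A       B       C ┃             
   ┃  1 ┃-------------------------┃             
   ┃  2 ┃  1      [0]       0     ┃             
   ┃  3 ┃  2        0     977     ┃             
   ┃  4 ┃  3        0       0     ┃             
   ┃  5 ┃  4        0       0     ┃             
   ┃  6 ┃  5 Test           0     ┃             
   ┃  7 ┃  6        0       0     ┃             
   ┃  8 ┃  7        0       0     ┃             
   ┃  9 ┗━━━━━━━━━━━━━━━━━━━━━━━━━┛━━━━━━━━━━━━━


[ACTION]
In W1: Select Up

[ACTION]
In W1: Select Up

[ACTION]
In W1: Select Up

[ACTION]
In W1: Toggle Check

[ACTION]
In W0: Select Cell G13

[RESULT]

                                                
                                                
                                                
                                                
                                                
                                                
               ┏━━━━━━━━━━━━━━━━━━━━━━━━━━━━━━━━
   ┏━━━━━━━━━━━┃ CheckboxTree                   
   ┃ Spr┏━━━━━━━━━━━━━━━━━━━━━━━━━┓─────────────
   ┠────┃ Spreadsheet             ┃             
   ┃G13:┠─────────────────────────┨             
   ┃    ┃A1:                      ┃             
   ┃----┃       A       B       C ┃             
   ┃  1 ┃-------------------------┃             
   ┃  2 ┃  1      [0]       0     ┃             
   ┃  3 ┃  2        0     977     ┃             
   ┃  4 ┃  3        0       0     ┃             
   ┃  5 ┃  4        0       0     ┃             
   ┃  6 ┃  5 Test           0     ┃             
   ┃  7 ┃  6        0       0     ┃             
   ┃  8 ┃  7        0       0     ┃             
   ┃  9 ┗━━━━━━━━━━━━━━━━━━━━━━━━━┛━━━━━━━━━━━━━


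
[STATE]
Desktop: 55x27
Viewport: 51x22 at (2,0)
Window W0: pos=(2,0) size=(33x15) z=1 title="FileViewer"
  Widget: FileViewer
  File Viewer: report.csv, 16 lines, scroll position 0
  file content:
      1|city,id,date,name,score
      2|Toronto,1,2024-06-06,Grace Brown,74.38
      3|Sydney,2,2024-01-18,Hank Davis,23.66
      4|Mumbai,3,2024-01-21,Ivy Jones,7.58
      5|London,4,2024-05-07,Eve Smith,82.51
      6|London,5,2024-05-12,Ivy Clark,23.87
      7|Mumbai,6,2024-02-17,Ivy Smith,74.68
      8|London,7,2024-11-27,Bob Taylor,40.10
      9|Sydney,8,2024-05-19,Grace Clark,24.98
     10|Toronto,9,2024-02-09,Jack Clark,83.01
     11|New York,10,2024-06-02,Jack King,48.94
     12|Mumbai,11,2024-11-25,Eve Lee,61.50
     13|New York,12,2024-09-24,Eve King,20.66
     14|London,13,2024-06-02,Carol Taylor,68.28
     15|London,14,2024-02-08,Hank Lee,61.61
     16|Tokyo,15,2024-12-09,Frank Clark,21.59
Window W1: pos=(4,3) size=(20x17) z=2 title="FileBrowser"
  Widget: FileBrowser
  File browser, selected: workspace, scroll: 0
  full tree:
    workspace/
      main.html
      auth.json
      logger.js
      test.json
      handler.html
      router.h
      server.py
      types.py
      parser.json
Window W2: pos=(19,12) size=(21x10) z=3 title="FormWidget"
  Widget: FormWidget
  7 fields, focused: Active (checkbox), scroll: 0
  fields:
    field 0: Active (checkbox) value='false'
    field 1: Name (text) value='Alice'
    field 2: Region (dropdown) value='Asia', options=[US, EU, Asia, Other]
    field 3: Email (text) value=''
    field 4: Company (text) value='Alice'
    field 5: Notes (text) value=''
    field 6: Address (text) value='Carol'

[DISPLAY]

┏━━━━━━━━━━━━━━━━━━━━━━━━━━━━━━━┓                  
┃ FileViewer                    ┃                  
┠───────────────────────────────┨                  
┃c┏━━━━━━━━━━━━━━━━━━┓re       ▲┃                  
┃T┃ FileBrowser      ┃Grace Bro█┃                  
┃S┠──────────────────┨ank Davis░┃                  
┃M┃> [-] workspace/  ┃vy Jones,░┃                  
┃L┃    main.html     ┃ve Smith,░┃                  
┃L┃    auth.json     ┃vy Clark,░┃                  
┃M┃    logger.js     ┃vy Smith,░┃                  
┃L┃    test.json     ┃ob Taylor░┃                  
┃S┃    handler.html  ┃race Clar░┃                  
┃T┃    router.h  ┏━━━━━━━━━━━━━━━━━━━┓             
┃N┃    server.py ┃ FormWidget        ┃             
┗━┃    types.py  ┠───────────────────┨             
  ┃    parser.jso┃> Active:     [ ]  ┃             
  ┃              ┃  Name:       [Ali]┃             
  ┃              ┃  Region:     [As▼]┃             
  ┃              ┃  Email:      [   ]┃             
  ┗━━━━━━━━━━━━━━┃  Company:    [Ali]┃             
                 ┃  Notes:      [   ]┃             
                 ┗━━━━━━━━━━━━━━━━━━━┛             


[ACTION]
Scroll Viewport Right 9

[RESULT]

━━━━━━━━━━━━━━━━━━━━━━━━━━━━━━┓                    
FileViewer                    ┃                    
──────────────────────────────┨                    
┏━━━━━━━━━━━━━━━━━━┓re       ▲┃                    
┃ FileBrowser      ┃Grace Bro█┃                    
┠──────────────────┨ank Davis░┃                    
┃> [-] workspace/  ┃vy Jones,░┃                    
┃    main.html     ┃ve Smith,░┃                    
┃    auth.json     ┃vy Clark,░┃                    
┃    logger.js     ┃vy Smith,░┃                    
┃    test.json     ┃ob Taylor░┃                    
┃    handler.html  ┃race Clar░┃                    
┃    router.h  ┏━━━━━━━━━━━━━━━━━━━┓               
┃    server.py ┃ FormWidget        ┃               
┃    types.py  ┠───────────────────┨               
┃    parser.jso┃> Active:     [ ]  ┃               
┃              ┃  Name:       [Ali]┃               
┃              ┃  Region:     [As▼]┃               
┃              ┃  Email:      [   ]┃               
┗━━━━━━━━━━━━━━┃  Company:    [Ali]┃               
               ┃  Notes:      [   ]┃               
               ┗━━━━━━━━━━━━━━━━━━━┛               


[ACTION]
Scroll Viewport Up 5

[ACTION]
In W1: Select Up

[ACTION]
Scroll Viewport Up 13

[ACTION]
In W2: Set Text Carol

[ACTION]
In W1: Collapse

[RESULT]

━━━━━━━━━━━━━━━━━━━━━━━━━━━━━━┓                    
FileViewer                    ┃                    
──────────────────────────────┨                    
┏━━━━━━━━━━━━━━━━━━┓re       ▲┃                    
┃ FileBrowser      ┃Grace Bro█┃                    
┠──────────────────┨ank Davis░┃                    
┃> [+] workspace/  ┃vy Jones,░┃                    
┃                  ┃ve Smith,░┃                    
┃                  ┃vy Clark,░┃                    
┃                  ┃vy Smith,░┃                    
┃                  ┃ob Taylor░┃                    
┃                  ┃race Clar░┃                    
┃              ┏━━━━━━━━━━━━━━━━━━━┓               
┃              ┃ FormWidget        ┃               
┃              ┠───────────────────┨               
┃              ┃> Active:     [ ]  ┃               
┃              ┃  Name:       [Ali]┃               
┃              ┃  Region:     [As▼]┃               
┃              ┃  Email:      [   ]┃               
┗━━━━━━━━━━━━━━┃  Company:    [Ali]┃               
               ┃  Notes:      [   ]┃               
               ┗━━━━━━━━━━━━━━━━━━━┛               


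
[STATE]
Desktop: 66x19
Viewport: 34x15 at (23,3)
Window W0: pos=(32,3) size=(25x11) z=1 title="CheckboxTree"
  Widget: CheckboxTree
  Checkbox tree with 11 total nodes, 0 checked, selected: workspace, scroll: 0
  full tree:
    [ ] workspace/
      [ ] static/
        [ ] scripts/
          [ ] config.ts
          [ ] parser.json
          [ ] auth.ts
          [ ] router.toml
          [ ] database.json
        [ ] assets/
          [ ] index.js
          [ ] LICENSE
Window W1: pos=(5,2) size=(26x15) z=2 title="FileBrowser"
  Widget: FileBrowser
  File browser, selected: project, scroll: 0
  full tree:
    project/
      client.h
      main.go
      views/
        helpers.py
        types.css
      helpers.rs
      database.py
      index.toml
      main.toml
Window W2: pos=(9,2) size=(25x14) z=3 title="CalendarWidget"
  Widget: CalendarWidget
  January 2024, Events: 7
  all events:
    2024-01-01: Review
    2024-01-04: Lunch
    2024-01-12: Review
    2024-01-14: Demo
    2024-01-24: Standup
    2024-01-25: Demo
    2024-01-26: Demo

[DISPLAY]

et        ┃━━━━━━━━━━━━━━━━━━━━━━┓
──────────┨CheckboxTree          ┃
 2024     ┃──────────────────────┨
r Sa Su   ┃[ ] workspace/        ┃
  5  6  7 ┃  [ ] static/         ┃
2* 13 14* ┃    [ ] scripts/      ┃
9 20 21   ┃      [ ] config.ts   ┃
 26* 27 28┃      [ ] parser.json ┃
          ┃      [ ] auth.ts     ┃
          ┃      [ ] router.toml ┃
          ┃━━━━━━━━━━━━━━━━━━━━━━┛
          ┃                       
━━━━━━━━━━┛                       
━━━━━━━┛                          
                                  


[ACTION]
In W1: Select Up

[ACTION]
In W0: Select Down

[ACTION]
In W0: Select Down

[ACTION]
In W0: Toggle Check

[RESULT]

et        ┃━━━━━━━━━━━━━━━━━━━━━━┓
──────────┨CheckboxTree          ┃
 2024     ┃──────────────────────┨
r Sa Su   ┃[-] workspace/        ┃
  5  6  7 ┃  [-] static/         ┃
2* 13 14* ┃    [x] scripts/      ┃
9 20 21   ┃      [x] config.ts   ┃
 26* 27 28┃      [x] parser.json ┃
          ┃      [x] auth.ts     ┃
          ┃      [x] router.toml ┃
          ┃━━━━━━━━━━━━━━━━━━━━━━┛
          ┃                       
━━━━━━━━━━┛                       
━━━━━━━┛                          
                                  


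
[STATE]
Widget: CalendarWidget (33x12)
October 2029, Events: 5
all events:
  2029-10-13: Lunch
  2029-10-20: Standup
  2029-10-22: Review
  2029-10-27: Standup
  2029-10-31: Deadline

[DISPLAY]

           October 2029          
Mo Tu We Th Fr Sa Su             
 1  2  3  4  5  6  7             
 8  9 10 11 12 13* 14            
15 16 17 18 19 20* 21            
22* 23 24 25 26 27* 28           
29 30 31*                        
                                 
                                 
                                 
                                 
                                 


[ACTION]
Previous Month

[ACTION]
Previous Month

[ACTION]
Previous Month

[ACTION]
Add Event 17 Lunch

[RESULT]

            July 2029            
Mo Tu We Th Fr Sa Su             
                   1             
 2  3  4  5  6  7  8             
 9 10 11 12 13 14 15             
16 17* 18 19 20 21 22            
23 24 25 26 27 28 29             
30 31                            
                                 
                                 
                                 
                                 


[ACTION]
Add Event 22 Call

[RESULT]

            July 2029            
Mo Tu We Th Fr Sa Su             
                   1             
 2  3  4  5  6  7  8             
 9 10 11 12 13 14 15             
16 17* 18 19 20 21 22*           
23 24 25 26 27 28 29             
30 31                            
                                 
                                 
                                 
                                 


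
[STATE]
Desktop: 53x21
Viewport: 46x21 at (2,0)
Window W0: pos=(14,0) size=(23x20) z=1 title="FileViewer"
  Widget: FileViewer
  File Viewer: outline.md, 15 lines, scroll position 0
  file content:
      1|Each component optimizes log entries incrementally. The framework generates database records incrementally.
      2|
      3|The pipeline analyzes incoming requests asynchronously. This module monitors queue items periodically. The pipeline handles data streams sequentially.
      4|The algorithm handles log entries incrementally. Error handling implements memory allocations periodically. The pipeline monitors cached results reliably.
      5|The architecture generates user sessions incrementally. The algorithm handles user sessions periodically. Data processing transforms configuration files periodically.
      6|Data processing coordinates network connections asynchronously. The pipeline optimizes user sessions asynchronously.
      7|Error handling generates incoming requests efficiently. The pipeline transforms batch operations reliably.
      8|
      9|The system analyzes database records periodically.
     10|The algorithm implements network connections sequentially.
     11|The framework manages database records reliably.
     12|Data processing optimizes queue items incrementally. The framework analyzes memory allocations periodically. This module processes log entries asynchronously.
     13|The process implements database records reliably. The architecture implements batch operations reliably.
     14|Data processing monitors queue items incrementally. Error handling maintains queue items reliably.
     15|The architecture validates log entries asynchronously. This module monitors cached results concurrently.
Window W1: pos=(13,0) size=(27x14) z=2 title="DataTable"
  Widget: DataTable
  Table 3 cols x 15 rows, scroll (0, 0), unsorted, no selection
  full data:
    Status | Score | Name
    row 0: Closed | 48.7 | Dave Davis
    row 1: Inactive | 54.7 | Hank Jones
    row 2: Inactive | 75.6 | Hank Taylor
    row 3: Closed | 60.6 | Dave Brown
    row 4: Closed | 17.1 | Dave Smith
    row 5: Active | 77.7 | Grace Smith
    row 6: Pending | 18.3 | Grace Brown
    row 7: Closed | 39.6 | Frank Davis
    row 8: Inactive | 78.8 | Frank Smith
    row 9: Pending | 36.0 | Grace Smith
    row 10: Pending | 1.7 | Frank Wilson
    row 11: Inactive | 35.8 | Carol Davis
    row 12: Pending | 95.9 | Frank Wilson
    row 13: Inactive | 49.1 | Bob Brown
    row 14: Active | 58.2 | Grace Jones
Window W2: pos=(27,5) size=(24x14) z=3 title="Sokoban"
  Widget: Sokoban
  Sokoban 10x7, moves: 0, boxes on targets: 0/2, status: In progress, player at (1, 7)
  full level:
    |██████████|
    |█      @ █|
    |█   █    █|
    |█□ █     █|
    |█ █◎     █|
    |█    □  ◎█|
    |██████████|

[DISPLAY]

           ┏━━━━━━━━━━━━━━━━━━━━━━━━━┓        
           ┃ DataTable               ┃        
           ┠─────────────────────────┨        
           ┃Status  │Score│Name      ┃        
           ┃────────┼─────┼──────────┃        
           ┃Closed  │48.7┏━━━━━━━━━━━━━━━━━━━━
           ┃Inactive│54.7┃ Sokoban            
           ┃Inactive│75.6┠────────────────────
           ┃Closed  │60.6┃██████████          
           ┃Closed  │17.1┃█      @ █          
           ┃Active  │77.7┃█   █    █          
           ┃Pending │18.3┃█□ █     █          
           ┃Closed  │39.6┃█ █◎     █          
           ┗━━━━━━━━━━━━━┃█    □  ◎█          
            ┃Data process┃██████████          
            ┃The process ┃Moves: 0  0/2       
            ┃Data process┃                    
            ┃The architec┃                    
            ┃            ┗━━━━━━━━━━━━━━━━━━━━
            ┗━━━━━━━━━━━━━━━━━━━━━┛           
                                              


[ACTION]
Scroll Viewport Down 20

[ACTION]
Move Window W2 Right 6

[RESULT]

           ┏━━━━━━━━━━━━━━━━━━━━━━━━━┓        
           ┃ DataTable               ┃        
           ┠─────────────────────────┨        
           ┃Status  │Score│Name      ┃        
           ┃────────┼─────┼──────────┃        
           ┃Closed  │48.7 │┏━━━━━━━━━━━━━━━━━━
           ┃Inactive│54.7 │┃ Sokoban          
           ┃Inactive│75.6 │┠──────────────────
           ┃Closed  │60.6 │┃██████████        
           ┃Closed  │17.1 │┃█      @ █        
           ┃Active  │77.7 │┃█   █    █        
           ┃Pending │18.3 │┃█□ █     █        
           ┃Closed  │39.6 │┃█ █◎     █        
           ┗━━━━━━━━━━━━━━━┃█    □  ◎█        
            ┃Data processin┃██████████        
            ┃The process im┃Moves: 0  0/2     
            ┃Data processin┃                  
            ┃The architectu┃                  
            ┃              ┗━━━━━━━━━━━━━━━━━━
            ┗━━━━━━━━━━━━━━━━━━━━━┛           
                                              


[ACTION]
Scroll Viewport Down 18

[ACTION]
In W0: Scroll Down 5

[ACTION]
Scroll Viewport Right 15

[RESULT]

      ┏━━━━━━━━━━━━━━━━━━━━━━━━━┓             
      ┃ DataTable               ┃             
      ┠─────────────────────────┨             
      ┃Status  │Score│Name      ┃             
      ┃────────┼─────┼──────────┃             
      ┃Closed  │48.7 │┏━━━━━━━━━━━━━━━━━━━━━━┓
      ┃Inactive│54.7 │┃ Sokoban              ┃
      ┃Inactive│75.6 │┠──────────────────────┨
      ┃Closed  │60.6 │┃██████████            ┃
      ┃Closed  │17.1 │┃█      @ █            ┃
      ┃Active  │77.7 │┃█   █    █            ┃
      ┃Pending │18.3 │┃█□ █     █            ┃
      ┃Closed  │39.6 │┃█ █◎     █            ┃
      ┗━━━━━━━━━━━━━━━┃█    □  ◎█            ┃
       ┃Data processin┃██████████            ┃
       ┃The process im┃Moves: 0  0/2         ┃
       ┃Data processin┃                      ┃
       ┃The architectu┃                      ┃
       ┃              ┗━━━━━━━━━━━━━━━━━━━━━━┛
       ┗━━━━━━━━━━━━━━━━━━━━━┛                
                                              


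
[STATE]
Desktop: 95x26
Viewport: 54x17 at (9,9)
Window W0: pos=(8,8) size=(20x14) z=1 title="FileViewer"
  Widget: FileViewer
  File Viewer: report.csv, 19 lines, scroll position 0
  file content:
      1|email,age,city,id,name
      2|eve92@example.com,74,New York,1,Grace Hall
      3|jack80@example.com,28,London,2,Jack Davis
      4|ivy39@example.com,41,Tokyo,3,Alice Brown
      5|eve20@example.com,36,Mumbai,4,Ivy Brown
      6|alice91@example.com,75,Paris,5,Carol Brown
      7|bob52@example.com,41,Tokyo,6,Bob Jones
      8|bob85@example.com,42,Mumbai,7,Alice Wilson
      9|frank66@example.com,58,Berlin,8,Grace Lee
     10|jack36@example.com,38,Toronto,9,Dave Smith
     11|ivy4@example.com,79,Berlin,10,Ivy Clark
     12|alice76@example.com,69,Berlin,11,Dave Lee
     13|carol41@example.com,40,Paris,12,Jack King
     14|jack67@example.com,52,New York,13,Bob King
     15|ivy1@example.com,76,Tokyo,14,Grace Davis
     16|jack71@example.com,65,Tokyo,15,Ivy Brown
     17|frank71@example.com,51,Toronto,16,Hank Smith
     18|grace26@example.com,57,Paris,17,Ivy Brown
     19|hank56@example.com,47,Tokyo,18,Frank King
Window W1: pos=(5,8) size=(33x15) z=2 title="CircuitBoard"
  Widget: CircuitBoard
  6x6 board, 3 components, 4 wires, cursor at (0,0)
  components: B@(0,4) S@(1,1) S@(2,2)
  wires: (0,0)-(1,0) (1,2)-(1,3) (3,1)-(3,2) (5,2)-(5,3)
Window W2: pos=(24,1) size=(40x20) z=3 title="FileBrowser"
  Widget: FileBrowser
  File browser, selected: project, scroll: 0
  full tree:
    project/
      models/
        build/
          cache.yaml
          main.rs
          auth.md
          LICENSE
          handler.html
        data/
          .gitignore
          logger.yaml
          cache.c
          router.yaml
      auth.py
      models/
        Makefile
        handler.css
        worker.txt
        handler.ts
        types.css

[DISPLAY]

rcuitBoard     ┃                                      
───────────────┃                                      
0 1 2 3 4 5    ┃                                      
[.]            ┃                                      
 │             ┃                                      
 ·   S   · ─ · ┃                                      
               ┃                                      
         S     ┃                                      
               ┃                                      
     · ─ ·     ┃                                      
               ┃                                      
               ┗━━━━━━━━━━━━━━━━━━━━━━━━━━━━━━━━━━━━━━
                            ┃                         
━━━━━━━━━━━━━━━━━━━━━━━━━━━━┛                         
                                                      
                                                      
                                                      


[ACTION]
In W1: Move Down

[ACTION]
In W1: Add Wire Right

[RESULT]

rcuitBoard     ┃                                      
───────────────┃                                      
0 1 2 3 4 5    ┃                                      
 ·             ┃                                      
 │             ┃                                      
[.]─ S   · ─ · ┃                                      
               ┃                                      
         S     ┃                                      
               ┃                                      
     · ─ ·     ┃                                      
               ┃                                      
               ┗━━━━━━━━━━━━━━━━━━━━━━━━━━━━━━━━━━━━━━
                            ┃                         
━━━━━━━━━━━━━━━━━━━━━━━━━━━━┛                         
                                                      
                                                      
                                                      


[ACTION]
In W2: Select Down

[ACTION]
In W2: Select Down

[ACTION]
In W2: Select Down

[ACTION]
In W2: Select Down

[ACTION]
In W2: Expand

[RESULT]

rcuitBoard     ┃    [-] models/                       
───────────────┃      Makefile                        
0 1 2 3 4 5    ┃      handler.css                     
 ·             ┃      worker.txt                      
 │             ┃      handler.ts                      
[.]─ S   · ─ · ┃      types.css                       
               ┃                                      
         S     ┃                                      
               ┃                                      
     · ─ ·     ┃                                      
               ┃                                      
               ┗━━━━━━━━━━━━━━━━━━━━━━━━━━━━━━━━━━━━━━
                            ┃                         
━━━━━━━━━━━━━━━━━━━━━━━━━━━━┛                         
                                                      
                                                      
                                                      


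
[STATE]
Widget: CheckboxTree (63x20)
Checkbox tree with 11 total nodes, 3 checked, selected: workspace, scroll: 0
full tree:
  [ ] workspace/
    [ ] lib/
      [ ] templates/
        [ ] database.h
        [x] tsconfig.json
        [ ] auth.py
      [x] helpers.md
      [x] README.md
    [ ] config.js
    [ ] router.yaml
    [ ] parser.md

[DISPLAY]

>[-] workspace/                                                
   [-] lib/                                                    
     [-] templates/                                            
       [ ] database.h                                          
       [x] tsconfig.json                                       
       [ ] auth.py                                             
     [x] helpers.md                                            
     [x] README.md                                             
   [ ] config.js                                               
   [ ] router.yaml                                             
   [ ] parser.md                                               
                                                               
                                                               
                                                               
                                                               
                                                               
                                                               
                                                               
                                                               
                                                               


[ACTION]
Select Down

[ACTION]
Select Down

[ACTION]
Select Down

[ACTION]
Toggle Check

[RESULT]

 [-] workspace/                                                
   [-] lib/                                                    
     [-] templates/                                            
>      [x] database.h                                          
       [x] tsconfig.json                                       
       [ ] auth.py                                             
     [x] helpers.md                                            
     [x] README.md                                             
   [ ] config.js                                               
   [ ] router.yaml                                             
   [ ] parser.md                                               
                                                               
                                                               
                                                               
                                                               
                                                               
                                                               
                                                               
                                                               
                                                               


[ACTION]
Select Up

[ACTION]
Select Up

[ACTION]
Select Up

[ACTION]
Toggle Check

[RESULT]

>[x] workspace/                                                
   [x] lib/                                                    
     [x] templates/                                            
       [x] database.h                                          
       [x] tsconfig.json                                       
       [x] auth.py                                             
     [x] helpers.md                                            
     [x] README.md                                             
   [x] config.js                                               
   [x] router.yaml                                             
   [x] parser.md                                               
                                                               
                                                               
                                                               
                                                               
                                                               
                                                               
                                                               
                                                               
                                                               


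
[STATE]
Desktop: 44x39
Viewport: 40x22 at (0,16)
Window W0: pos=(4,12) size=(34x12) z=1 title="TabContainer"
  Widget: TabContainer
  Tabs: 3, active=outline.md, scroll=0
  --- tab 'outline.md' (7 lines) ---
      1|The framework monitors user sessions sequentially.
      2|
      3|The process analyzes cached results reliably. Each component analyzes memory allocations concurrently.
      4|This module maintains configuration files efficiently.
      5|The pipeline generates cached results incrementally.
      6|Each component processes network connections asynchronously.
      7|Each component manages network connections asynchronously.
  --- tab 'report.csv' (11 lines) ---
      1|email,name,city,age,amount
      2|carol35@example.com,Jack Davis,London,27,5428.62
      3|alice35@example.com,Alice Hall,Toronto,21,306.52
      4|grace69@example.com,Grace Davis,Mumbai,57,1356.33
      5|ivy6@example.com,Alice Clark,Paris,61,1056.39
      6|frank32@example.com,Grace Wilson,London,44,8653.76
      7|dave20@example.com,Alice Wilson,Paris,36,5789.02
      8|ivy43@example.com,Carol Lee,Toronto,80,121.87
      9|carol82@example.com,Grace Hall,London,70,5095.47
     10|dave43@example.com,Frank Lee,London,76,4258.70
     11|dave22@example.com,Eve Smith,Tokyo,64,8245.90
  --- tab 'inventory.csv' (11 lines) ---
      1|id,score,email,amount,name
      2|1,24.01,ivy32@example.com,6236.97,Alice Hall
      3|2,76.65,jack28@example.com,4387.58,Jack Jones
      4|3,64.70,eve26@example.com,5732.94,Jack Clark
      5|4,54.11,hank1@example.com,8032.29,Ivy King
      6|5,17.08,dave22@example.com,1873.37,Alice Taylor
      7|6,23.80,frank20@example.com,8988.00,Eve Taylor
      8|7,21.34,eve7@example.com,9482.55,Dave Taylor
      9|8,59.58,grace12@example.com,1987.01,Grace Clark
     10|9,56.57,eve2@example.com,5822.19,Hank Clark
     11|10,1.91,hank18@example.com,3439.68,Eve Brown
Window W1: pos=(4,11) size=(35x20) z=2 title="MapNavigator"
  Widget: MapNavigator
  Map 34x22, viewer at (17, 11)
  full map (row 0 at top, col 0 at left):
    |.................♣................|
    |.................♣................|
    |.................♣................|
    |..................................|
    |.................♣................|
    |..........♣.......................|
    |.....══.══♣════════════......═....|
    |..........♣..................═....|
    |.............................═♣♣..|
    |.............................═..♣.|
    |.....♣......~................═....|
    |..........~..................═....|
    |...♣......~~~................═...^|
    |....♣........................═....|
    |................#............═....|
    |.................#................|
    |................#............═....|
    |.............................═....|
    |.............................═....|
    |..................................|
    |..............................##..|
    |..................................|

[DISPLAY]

    ┃.........♣.......................┃ 
    ┃....══.══♣════════════......═....┃ 
    ┃.........♣..................═....┃ 
    ┃............................═♣♣..┃ 
    ┃............................═..♣.┃ 
    ┃....♣......~................═....┃ 
    ┃.........~......@...........═....┃ 
    ┃..♣......~~~................═...^┃ 
    ┃...♣........................═....┃ 
    ┃...............#............═....┃ 
    ┃................#................┃ 
    ┃...............#............═....┃ 
    ┃............................═....┃ 
    ┃............................═....┃ 
    ┗━━━━━━━━━━━━━━━━━━━━━━━━━━━━━━━━━┛ 
                                        
                                        
                                        
                                        
                                        
                                        
                                        


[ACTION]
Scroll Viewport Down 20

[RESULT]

    ┃....══.══♣════════════......═....┃ 
    ┃.........♣..................═....┃ 
    ┃............................═♣♣..┃ 
    ┃............................═..♣.┃ 
    ┃....♣......~................═....┃ 
    ┃.........~......@...........═....┃ 
    ┃..♣......~~~................═...^┃ 
    ┃...♣........................═....┃ 
    ┃...............#............═....┃ 
    ┃................#................┃ 
    ┃...............#............═....┃ 
    ┃............................═....┃ 
    ┃............................═....┃ 
    ┗━━━━━━━━━━━━━━━━━━━━━━━━━━━━━━━━━┛ 
                                        
                                        
                                        
                                        
                                        
                                        
                                        
                                        


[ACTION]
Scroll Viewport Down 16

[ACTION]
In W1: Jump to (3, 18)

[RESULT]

    ┃             ....♣...............┃ 
    ┃             ................#...┃ 
    ┃             .................#..┃ 
    ┃             ................#...┃ 
    ┃             ....................┃ 
    ┃             ...@................┃ 
    ┃             ....................┃ 
    ┃             ....................┃ 
    ┃             ....................┃ 
    ┃                                 ┃ 
    ┃                                 ┃ 
    ┃                                 ┃ 
    ┃                                 ┃ 
    ┗━━━━━━━━━━━━━━━━━━━━━━━━━━━━━━━━━┛ 
                                        
                                        
                                        
                                        
                                        
                                        
                                        
                                        
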